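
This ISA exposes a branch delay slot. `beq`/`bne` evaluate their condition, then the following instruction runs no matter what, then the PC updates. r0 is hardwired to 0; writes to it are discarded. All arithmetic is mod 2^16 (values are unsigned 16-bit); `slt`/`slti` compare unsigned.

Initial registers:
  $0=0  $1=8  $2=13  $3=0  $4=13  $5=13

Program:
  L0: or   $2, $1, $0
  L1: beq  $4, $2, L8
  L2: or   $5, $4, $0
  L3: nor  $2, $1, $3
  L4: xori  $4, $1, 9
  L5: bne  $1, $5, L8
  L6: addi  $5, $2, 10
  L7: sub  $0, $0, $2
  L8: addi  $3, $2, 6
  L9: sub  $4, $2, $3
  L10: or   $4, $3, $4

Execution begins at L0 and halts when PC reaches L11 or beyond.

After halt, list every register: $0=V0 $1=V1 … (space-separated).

  step pc=0: or   $2, $1, $0  regs=(0,8,8,0,13,13)
  step pc=1: beq  $4, $2, L8  cond=F  regs=(0,8,8,0,13,13)
  step pc=2: or   $5, $4, $0  regs=(0,8,8,0,13,13)
  step pc=3: nor  $2, $1, $3  regs=(0,8,65527,0,13,13)
  step pc=4: xori  $4, $1, 9  regs=(0,8,65527,0,1,13)
  step pc=5: bne  $1, $5, L8  cond=T  regs=(0,8,65527,0,1,13)
  step pc=6: addi  $5, $2, 10  regs=(0,8,65527,0,1,1)
  step pc=8: addi  $3, $2, 6  regs=(0,8,65527,65533,1,1)
  step pc=9: sub  $4, $2, $3  regs=(0,8,65527,65533,65530,1)
  step pc=10: or   $4, $3, $4  regs=(0,8,65527,65533,65535,1)

$0=0 $1=8 $2=65527 $3=65533 $4=65535 $5=1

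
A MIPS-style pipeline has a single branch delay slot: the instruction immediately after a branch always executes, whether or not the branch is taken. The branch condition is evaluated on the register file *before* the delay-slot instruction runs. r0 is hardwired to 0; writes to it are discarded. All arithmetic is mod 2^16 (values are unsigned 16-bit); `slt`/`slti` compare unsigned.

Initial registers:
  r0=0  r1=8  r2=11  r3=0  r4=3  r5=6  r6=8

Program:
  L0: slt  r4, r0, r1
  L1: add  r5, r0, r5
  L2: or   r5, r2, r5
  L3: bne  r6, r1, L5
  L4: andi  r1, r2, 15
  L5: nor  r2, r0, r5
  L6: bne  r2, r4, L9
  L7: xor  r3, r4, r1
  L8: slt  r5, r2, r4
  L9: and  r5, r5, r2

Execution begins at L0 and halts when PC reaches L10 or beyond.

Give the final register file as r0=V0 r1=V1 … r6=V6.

[0] slt  r4, r0, r1  →  {r0:0, r1:8, r2:11, r3:0, r4:1, r5:6, r6:8}
[1] add  r5, r0, r5  →  {r0:0, r1:8, r2:11, r3:0, r4:1, r5:6, r6:8}
[2] or   r5, r2, r5  →  {r0:0, r1:8, r2:11, r3:0, r4:1, r5:15, r6:8}
[3] bne  r6, r1, L5  →  {r0:0, r1:8, r2:11, r3:0, r4:1, r5:15, r6:8}  ⟨branch fallthrough⟩
[4] andi  r1, r2, 15  →  {r0:0, r1:11, r2:11, r3:0, r4:1, r5:15, r6:8}
[5] nor  r2, r0, r5  →  {r0:0, r1:11, r2:65520, r3:0, r4:1, r5:15, r6:8}
[6] bne  r2, r4, L9  →  {r0:0, r1:11, r2:65520, r3:0, r4:1, r5:15, r6:8}  ⟨branch taken⟩
[7] xor  r3, r4, r1  →  {r0:0, r1:11, r2:65520, r3:10, r4:1, r5:15, r6:8}
[9] and  r5, r5, r2  →  {r0:0, r1:11, r2:65520, r3:10, r4:1, r5:0, r6:8}

r0=0 r1=11 r2=65520 r3=10 r4=1 r5=0 r6=8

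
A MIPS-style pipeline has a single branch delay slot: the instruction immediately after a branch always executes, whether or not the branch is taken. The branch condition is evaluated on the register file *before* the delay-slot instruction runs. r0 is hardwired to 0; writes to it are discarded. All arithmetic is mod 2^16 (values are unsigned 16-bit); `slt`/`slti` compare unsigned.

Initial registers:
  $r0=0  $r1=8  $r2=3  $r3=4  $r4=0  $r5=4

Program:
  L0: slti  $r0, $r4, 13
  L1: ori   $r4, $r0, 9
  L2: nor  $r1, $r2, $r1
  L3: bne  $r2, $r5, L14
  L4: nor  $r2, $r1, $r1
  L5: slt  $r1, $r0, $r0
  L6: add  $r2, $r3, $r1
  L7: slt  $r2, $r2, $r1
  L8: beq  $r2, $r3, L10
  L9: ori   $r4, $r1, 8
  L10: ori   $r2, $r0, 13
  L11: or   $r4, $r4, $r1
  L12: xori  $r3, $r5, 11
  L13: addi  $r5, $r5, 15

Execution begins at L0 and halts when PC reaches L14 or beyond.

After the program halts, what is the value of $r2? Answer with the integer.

11

  step pc=0: slti  $r0, $r4, 13  regs=(0,8,3,4,0,4)
  step pc=1: ori   $r4, $r0, 9  regs=(0,8,3,4,9,4)
  step pc=2: nor  $r1, $r2, $r1  regs=(0,65524,3,4,9,4)
  step pc=3: bne  $r2, $r5, L14  cond=T  regs=(0,65524,3,4,9,4)
  step pc=4: nor  $r2, $r1, $r1  regs=(0,65524,11,4,9,4)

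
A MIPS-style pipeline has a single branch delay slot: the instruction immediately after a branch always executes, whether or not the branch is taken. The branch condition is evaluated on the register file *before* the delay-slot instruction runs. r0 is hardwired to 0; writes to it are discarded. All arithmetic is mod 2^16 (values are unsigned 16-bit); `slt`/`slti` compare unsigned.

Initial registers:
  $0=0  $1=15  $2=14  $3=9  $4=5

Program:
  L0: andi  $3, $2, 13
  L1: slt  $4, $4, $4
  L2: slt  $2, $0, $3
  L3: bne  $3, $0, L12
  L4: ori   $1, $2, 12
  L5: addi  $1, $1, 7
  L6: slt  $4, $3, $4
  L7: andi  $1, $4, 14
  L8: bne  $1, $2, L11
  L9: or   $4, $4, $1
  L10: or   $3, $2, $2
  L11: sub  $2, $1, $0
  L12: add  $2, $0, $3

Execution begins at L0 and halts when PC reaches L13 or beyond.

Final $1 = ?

  step pc=0: andi  $3, $2, 13  regs=(0,15,14,12,5)
  step pc=1: slt  $4, $4, $4  regs=(0,15,14,12,0)
  step pc=2: slt  $2, $0, $3  regs=(0,15,1,12,0)
  step pc=3: bne  $3, $0, L12  cond=T  regs=(0,15,1,12,0)
  step pc=4: ori   $1, $2, 12  regs=(0,13,1,12,0)
  step pc=12: add  $2, $0, $3  regs=(0,13,12,12,0)

13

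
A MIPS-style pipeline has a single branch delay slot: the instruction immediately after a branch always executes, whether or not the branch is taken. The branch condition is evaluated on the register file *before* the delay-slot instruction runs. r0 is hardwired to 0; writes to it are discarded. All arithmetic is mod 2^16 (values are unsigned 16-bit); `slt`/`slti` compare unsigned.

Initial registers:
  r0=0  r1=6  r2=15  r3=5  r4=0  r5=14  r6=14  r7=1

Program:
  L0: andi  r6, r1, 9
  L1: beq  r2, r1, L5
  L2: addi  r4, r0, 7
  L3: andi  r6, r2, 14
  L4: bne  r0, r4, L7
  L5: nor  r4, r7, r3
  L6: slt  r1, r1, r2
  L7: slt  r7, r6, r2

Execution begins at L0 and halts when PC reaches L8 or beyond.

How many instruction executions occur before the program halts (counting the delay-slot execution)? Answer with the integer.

[0] andi  r6, r1, 9  →  {r0:0, r1:6, r2:15, r3:5, r4:0, r5:14, r6:0, r7:1}
[1] beq  r2, r1, L5  →  {r0:0, r1:6, r2:15, r3:5, r4:0, r5:14, r6:0, r7:1}  ⟨branch fallthrough⟩
[2] addi  r4, r0, 7  →  {r0:0, r1:6, r2:15, r3:5, r4:7, r5:14, r6:0, r7:1}
[3] andi  r6, r2, 14  →  {r0:0, r1:6, r2:15, r3:5, r4:7, r5:14, r6:14, r7:1}
[4] bne  r0, r4, L7  →  {r0:0, r1:6, r2:15, r3:5, r4:7, r5:14, r6:14, r7:1}  ⟨branch taken⟩
[5] nor  r4, r7, r3  →  {r0:0, r1:6, r2:15, r3:5, r4:65530, r5:14, r6:14, r7:1}
[7] slt  r7, r6, r2  →  {r0:0, r1:6, r2:15, r3:5, r4:65530, r5:14, r6:14, r7:1}

7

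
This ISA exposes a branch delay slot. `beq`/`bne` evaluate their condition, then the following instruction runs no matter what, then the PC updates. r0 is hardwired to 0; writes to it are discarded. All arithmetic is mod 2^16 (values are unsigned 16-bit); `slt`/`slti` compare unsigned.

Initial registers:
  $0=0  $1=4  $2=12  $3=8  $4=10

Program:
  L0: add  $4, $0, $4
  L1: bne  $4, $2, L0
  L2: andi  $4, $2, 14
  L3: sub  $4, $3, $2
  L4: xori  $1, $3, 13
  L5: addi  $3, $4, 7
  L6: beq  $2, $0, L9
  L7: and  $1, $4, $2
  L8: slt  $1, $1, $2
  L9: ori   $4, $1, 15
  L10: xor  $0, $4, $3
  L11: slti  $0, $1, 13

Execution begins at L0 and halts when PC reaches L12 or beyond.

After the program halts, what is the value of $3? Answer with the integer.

3

PC=0  add  $4, $0, $4        | $0=0 $1=4 $2=12 $3=8 $4=10
PC=1  bne  $4, $2, L0        | $0=0 $1=4 $2=12 $3=8 $4=10  [TAKEN]
PC=2  andi  $4, $2, 14       | $0=0 $1=4 $2=12 $3=8 $4=12
PC=0  add  $4, $0, $4        | $0=0 $1=4 $2=12 $3=8 $4=12
PC=1  bne  $4, $2, L0        | $0=0 $1=4 $2=12 $3=8 $4=12  [not taken]
PC=2  andi  $4, $2, 14       | $0=0 $1=4 $2=12 $3=8 $4=12
PC=3  sub  $4, $3, $2        | $0=0 $1=4 $2=12 $3=8 $4=65532
PC=4  xori  $1, $3, 13       | $0=0 $1=5 $2=12 $3=8 $4=65532
PC=5  addi  $3, $4, 7        | $0=0 $1=5 $2=12 $3=3 $4=65532
PC=6  beq  $2, $0, L9        | $0=0 $1=5 $2=12 $3=3 $4=65532  [not taken]
PC=7  and  $1, $4, $2        | $0=0 $1=12 $2=12 $3=3 $4=65532
PC=8  slt  $1, $1, $2        | $0=0 $1=0 $2=12 $3=3 $4=65532
PC=9  ori   $4, $1, 15       | $0=0 $1=0 $2=12 $3=3 $4=15
PC=10 xor  $0, $4, $3        | $0=0 $1=0 $2=12 $3=3 $4=15
PC=11 slti  $0, $1, 13       | $0=0 $1=0 $2=12 $3=3 $4=15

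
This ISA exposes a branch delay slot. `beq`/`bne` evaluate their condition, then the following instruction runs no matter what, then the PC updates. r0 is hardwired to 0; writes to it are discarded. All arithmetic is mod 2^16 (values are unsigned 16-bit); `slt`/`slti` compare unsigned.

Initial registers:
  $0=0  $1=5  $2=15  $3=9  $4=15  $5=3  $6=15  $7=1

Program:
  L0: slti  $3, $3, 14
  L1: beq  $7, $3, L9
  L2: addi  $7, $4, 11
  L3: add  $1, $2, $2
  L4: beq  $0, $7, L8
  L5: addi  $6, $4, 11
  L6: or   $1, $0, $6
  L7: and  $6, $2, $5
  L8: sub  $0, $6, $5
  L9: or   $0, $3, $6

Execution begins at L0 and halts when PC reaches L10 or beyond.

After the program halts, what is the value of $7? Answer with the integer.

26

#0 slti  $3, $3, 14 ; 0/5/15/1/15/3/15/1
#1 beq  $7, $3, L9 ; 0/5/15/1/15/3/15/1 ; →target
#2 addi  $7, $4, 11 ; 0/5/15/1/15/3/15/26
#9 or   $0, $3, $6 ; 0/5/15/1/15/3/15/26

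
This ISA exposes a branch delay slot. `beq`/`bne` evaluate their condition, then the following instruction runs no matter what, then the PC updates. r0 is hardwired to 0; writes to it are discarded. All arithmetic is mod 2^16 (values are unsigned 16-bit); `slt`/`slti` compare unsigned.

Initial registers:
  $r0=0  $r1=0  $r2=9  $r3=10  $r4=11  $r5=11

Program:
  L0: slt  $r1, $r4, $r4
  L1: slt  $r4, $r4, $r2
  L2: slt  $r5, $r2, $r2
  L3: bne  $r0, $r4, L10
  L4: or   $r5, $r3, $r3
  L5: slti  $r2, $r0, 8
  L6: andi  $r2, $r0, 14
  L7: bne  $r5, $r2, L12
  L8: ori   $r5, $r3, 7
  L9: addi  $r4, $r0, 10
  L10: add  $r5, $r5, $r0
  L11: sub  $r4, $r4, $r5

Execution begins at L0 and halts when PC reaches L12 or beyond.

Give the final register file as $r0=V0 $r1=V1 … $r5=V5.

$r0=0 $r1=0 $r2=0 $r3=10 $r4=0 $r5=15

[0] slt  $r1, $r4, $r4  →  {$r0:0, $r1:0, $r2:9, $r3:10, $r4:11, $r5:11}
[1] slt  $r4, $r4, $r2  →  {$r0:0, $r1:0, $r2:9, $r3:10, $r4:0, $r5:11}
[2] slt  $r5, $r2, $r2  →  {$r0:0, $r1:0, $r2:9, $r3:10, $r4:0, $r5:0}
[3] bne  $r0, $r4, L10  →  {$r0:0, $r1:0, $r2:9, $r3:10, $r4:0, $r5:0}  ⟨branch fallthrough⟩
[4] or   $r5, $r3, $r3  →  {$r0:0, $r1:0, $r2:9, $r3:10, $r4:0, $r5:10}
[5] slti  $r2, $r0, 8  →  {$r0:0, $r1:0, $r2:1, $r3:10, $r4:0, $r5:10}
[6] andi  $r2, $r0, 14  →  {$r0:0, $r1:0, $r2:0, $r3:10, $r4:0, $r5:10}
[7] bne  $r5, $r2, L12  →  {$r0:0, $r1:0, $r2:0, $r3:10, $r4:0, $r5:10}  ⟨branch taken⟩
[8] ori   $r5, $r3, 7  →  {$r0:0, $r1:0, $r2:0, $r3:10, $r4:0, $r5:15}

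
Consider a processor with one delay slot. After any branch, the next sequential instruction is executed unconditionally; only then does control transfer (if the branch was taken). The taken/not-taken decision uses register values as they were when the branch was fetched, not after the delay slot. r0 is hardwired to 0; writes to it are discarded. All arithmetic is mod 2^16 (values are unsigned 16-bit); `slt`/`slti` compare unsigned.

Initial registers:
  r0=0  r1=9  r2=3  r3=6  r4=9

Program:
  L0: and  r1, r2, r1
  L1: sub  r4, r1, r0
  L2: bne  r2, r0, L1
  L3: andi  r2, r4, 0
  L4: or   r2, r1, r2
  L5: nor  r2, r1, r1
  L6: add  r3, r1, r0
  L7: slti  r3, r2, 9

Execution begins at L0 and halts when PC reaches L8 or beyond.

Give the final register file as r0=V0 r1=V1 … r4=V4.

r0=0 r1=1 r2=65534 r3=0 r4=1

#0 and  r1, r2, r1 ; 0/1/3/6/9
#1 sub  r4, r1, r0 ; 0/1/3/6/1
#2 bne  r2, r0, L1 ; 0/1/3/6/1 ; →target
#3 andi  r2, r4, 0 ; 0/1/0/6/1
#1 sub  r4, r1, r0 ; 0/1/0/6/1
#2 bne  r2, r0, L1 ; 0/1/0/6/1 ; →fallthru
#3 andi  r2, r4, 0 ; 0/1/0/6/1
#4 or   r2, r1, r2 ; 0/1/1/6/1
#5 nor  r2, r1, r1 ; 0/1/65534/6/1
#6 add  r3, r1, r0 ; 0/1/65534/1/1
#7 slti  r3, r2, 9 ; 0/1/65534/0/1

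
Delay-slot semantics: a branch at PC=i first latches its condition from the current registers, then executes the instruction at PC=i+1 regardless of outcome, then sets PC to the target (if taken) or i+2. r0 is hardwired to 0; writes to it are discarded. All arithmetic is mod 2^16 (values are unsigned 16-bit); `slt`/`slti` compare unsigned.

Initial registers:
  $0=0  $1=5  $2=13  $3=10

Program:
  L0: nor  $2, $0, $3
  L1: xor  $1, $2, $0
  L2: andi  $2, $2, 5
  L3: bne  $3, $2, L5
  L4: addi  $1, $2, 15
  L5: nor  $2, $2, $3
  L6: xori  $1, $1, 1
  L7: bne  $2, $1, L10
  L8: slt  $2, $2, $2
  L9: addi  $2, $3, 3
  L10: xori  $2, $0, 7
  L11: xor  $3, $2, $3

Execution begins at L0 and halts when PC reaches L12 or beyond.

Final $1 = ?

  step pc=0: nor  $2, $0, $3  regs=(0,5,65525,10)
  step pc=1: xor  $1, $2, $0  regs=(0,65525,65525,10)
  step pc=2: andi  $2, $2, 5  regs=(0,65525,5,10)
  step pc=3: bne  $3, $2, L5  cond=T  regs=(0,65525,5,10)
  step pc=4: addi  $1, $2, 15  regs=(0,20,5,10)
  step pc=5: nor  $2, $2, $3  regs=(0,20,65520,10)
  step pc=6: xori  $1, $1, 1  regs=(0,21,65520,10)
  step pc=7: bne  $2, $1, L10  cond=T  regs=(0,21,65520,10)
  step pc=8: slt  $2, $2, $2  regs=(0,21,0,10)
  step pc=10: xori  $2, $0, 7  regs=(0,21,7,10)
  step pc=11: xor  $3, $2, $3  regs=(0,21,7,13)

21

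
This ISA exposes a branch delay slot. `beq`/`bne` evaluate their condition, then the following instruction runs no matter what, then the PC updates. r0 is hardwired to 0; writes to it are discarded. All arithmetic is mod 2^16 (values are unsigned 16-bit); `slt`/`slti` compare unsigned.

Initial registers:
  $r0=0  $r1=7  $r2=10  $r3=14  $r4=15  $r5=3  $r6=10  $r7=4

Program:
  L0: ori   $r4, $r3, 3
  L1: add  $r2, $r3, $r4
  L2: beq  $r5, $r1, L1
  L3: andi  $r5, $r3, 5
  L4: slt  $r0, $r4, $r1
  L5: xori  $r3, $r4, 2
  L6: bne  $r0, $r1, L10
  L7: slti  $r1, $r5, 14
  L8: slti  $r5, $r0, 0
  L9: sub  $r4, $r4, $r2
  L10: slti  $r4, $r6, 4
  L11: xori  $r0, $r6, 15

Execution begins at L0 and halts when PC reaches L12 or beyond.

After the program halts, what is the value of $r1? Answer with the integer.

[0] ori   $r4, $r3, 3  →  {$r0:0, $r1:7, $r2:10, $r3:14, $r4:15, $r5:3, $r6:10, $r7:4}
[1] add  $r2, $r3, $r4  →  {$r0:0, $r1:7, $r2:29, $r3:14, $r4:15, $r5:3, $r6:10, $r7:4}
[2] beq  $r5, $r1, L1  →  {$r0:0, $r1:7, $r2:29, $r3:14, $r4:15, $r5:3, $r6:10, $r7:4}  ⟨branch fallthrough⟩
[3] andi  $r5, $r3, 5  →  {$r0:0, $r1:7, $r2:29, $r3:14, $r4:15, $r5:4, $r6:10, $r7:4}
[4] slt  $r0, $r4, $r1  →  {$r0:0, $r1:7, $r2:29, $r3:14, $r4:15, $r5:4, $r6:10, $r7:4}
[5] xori  $r3, $r4, 2  →  {$r0:0, $r1:7, $r2:29, $r3:13, $r4:15, $r5:4, $r6:10, $r7:4}
[6] bne  $r0, $r1, L10  →  {$r0:0, $r1:7, $r2:29, $r3:13, $r4:15, $r5:4, $r6:10, $r7:4}  ⟨branch taken⟩
[7] slti  $r1, $r5, 14  →  {$r0:0, $r1:1, $r2:29, $r3:13, $r4:15, $r5:4, $r6:10, $r7:4}
[10] slti  $r4, $r6, 4  →  {$r0:0, $r1:1, $r2:29, $r3:13, $r4:0, $r5:4, $r6:10, $r7:4}
[11] xori  $r0, $r6, 15  →  {$r0:0, $r1:1, $r2:29, $r3:13, $r4:0, $r5:4, $r6:10, $r7:4}

1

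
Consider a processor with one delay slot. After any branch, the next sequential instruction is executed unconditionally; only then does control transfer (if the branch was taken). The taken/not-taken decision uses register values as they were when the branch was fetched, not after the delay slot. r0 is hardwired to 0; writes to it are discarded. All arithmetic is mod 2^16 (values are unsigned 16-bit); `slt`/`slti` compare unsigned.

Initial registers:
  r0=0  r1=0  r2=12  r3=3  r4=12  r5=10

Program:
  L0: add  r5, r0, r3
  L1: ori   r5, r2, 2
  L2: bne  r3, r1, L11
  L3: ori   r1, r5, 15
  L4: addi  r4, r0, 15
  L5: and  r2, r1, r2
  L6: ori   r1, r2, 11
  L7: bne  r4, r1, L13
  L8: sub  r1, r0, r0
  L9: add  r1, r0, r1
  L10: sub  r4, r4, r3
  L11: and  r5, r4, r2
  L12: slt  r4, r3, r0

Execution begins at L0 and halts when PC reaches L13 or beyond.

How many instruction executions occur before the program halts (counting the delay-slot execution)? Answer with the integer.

  step pc=0: add  r5, r0, r3  regs=(0,0,12,3,12,3)
  step pc=1: ori   r5, r2, 2  regs=(0,0,12,3,12,14)
  step pc=2: bne  r3, r1, L11  cond=T  regs=(0,0,12,3,12,14)
  step pc=3: ori   r1, r5, 15  regs=(0,15,12,3,12,14)
  step pc=11: and  r5, r4, r2  regs=(0,15,12,3,12,12)
  step pc=12: slt  r4, r3, r0  regs=(0,15,12,3,0,12)

6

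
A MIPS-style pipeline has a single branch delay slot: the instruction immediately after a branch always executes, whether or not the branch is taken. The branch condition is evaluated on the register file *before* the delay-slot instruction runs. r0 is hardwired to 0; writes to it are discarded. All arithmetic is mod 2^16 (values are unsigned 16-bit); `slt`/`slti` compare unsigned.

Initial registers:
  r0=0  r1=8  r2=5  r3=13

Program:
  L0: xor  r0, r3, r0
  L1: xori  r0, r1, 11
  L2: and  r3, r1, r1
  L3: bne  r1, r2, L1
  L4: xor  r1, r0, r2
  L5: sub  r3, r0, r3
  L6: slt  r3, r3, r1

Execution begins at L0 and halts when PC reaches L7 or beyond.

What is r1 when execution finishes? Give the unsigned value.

PC=0  xor  r0, r3, r0        | r0=0 r1=8 r2=5 r3=13
PC=1  xori  r0, r1, 11       | r0=0 r1=8 r2=5 r3=13
PC=2  and  r3, r1, r1        | r0=0 r1=8 r2=5 r3=8
PC=3  bne  r1, r2, L1        | r0=0 r1=8 r2=5 r3=8  [TAKEN]
PC=4  xor  r1, r0, r2        | r0=0 r1=5 r2=5 r3=8
PC=1  xori  r0, r1, 11       | r0=0 r1=5 r2=5 r3=8
PC=2  and  r3, r1, r1        | r0=0 r1=5 r2=5 r3=5
PC=3  bne  r1, r2, L1        | r0=0 r1=5 r2=5 r3=5  [not taken]
PC=4  xor  r1, r0, r2        | r0=0 r1=5 r2=5 r3=5
PC=5  sub  r3, r0, r3        | r0=0 r1=5 r2=5 r3=65531
PC=6  slt  r3, r3, r1        | r0=0 r1=5 r2=5 r3=0

5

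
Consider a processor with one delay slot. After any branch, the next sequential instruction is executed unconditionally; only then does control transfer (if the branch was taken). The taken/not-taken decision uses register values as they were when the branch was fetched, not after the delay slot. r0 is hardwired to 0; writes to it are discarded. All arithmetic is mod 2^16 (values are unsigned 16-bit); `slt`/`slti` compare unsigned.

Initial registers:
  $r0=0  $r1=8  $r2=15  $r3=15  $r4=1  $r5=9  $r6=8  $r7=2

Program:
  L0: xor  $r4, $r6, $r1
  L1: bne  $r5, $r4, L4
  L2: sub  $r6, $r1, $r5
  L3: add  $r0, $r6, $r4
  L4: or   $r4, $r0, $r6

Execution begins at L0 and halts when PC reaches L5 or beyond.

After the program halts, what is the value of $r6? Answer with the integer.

#0 xor  $r4, $r6, $r1 ; 0/8/15/15/0/9/8/2
#1 bne  $r5, $r4, L4 ; 0/8/15/15/0/9/8/2 ; →target
#2 sub  $r6, $r1, $r5 ; 0/8/15/15/0/9/65535/2
#4 or   $r4, $r0, $r6 ; 0/8/15/15/65535/9/65535/2

65535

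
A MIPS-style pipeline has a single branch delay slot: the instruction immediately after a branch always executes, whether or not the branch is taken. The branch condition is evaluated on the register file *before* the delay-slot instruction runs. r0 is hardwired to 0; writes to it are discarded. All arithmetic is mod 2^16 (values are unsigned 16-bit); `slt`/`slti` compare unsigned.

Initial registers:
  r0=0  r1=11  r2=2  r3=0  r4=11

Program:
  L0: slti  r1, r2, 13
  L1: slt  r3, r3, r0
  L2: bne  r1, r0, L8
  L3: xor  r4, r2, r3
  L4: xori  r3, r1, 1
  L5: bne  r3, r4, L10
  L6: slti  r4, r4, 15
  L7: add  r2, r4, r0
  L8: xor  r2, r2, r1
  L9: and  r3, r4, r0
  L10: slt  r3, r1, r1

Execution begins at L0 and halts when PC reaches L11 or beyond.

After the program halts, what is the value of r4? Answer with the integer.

  step pc=0: slti  r1, r2, 13  regs=(0,1,2,0,11)
  step pc=1: slt  r3, r3, r0  regs=(0,1,2,0,11)
  step pc=2: bne  r1, r0, L8  cond=T  regs=(0,1,2,0,11)
  step pc=3: xor  r4, r2, r3  regs=(0,1,2,0,2)
  step pc=8: xor  r2, r2, r1  regs=(0,1,3,0,2)
  step pc=9: and  r3, r4, r0  regs=(0,1,3,0,2)
  step pc=10: slt  r3, r1, r1  regs=(0,1,3,0,2)

2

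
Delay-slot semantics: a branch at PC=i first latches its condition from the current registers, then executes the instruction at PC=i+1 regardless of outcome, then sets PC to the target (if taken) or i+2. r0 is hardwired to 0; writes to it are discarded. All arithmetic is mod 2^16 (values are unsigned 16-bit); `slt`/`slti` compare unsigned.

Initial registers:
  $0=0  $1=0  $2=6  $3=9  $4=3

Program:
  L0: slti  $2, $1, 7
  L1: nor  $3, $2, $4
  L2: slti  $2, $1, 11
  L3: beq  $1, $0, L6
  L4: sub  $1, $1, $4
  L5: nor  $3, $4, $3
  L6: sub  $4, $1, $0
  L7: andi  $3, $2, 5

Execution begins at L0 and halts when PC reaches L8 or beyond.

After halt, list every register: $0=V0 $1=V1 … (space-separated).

$0=0 $1=65533 $2=1 $3=1 $4=65533

  step pc=0: slti  $2, $1, 7  regs=(0,0,1,9,3)
  step pc=1: nor  $3, $2, $4  regs=(0,0,1,65532,3)
  step pc=2: slti  $2, $1, 11  regs=(0,0,1,65532,3)
  step pc=3: beq  $1, $0, L6  cond=T  regs=(0,0,1,65532,3)
  step pc=4: sub  $1, $1, $4  regs=(0,65533,1,65532,3)
  step pc=6: sub  $4, $1, $0  regs=(0,65533,1,65532,65533)
  step pc=7: andi  $3, $2, 5  regs=(0,65533,1,1,65533)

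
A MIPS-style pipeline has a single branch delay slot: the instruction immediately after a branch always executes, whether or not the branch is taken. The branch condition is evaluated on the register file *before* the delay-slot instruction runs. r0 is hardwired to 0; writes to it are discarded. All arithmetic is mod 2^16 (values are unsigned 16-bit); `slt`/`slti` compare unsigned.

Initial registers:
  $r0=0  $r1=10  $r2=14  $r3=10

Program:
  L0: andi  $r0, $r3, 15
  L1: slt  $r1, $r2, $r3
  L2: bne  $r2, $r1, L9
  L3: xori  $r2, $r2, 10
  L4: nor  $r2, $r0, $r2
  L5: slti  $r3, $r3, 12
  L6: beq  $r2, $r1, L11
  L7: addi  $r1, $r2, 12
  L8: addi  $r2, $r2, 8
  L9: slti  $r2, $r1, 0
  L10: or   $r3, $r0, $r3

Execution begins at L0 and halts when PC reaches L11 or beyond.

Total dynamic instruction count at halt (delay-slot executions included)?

  step pc=0: andi  $r0, $r3, 15  regs=(0,10,14,10)
  step pc=1: slt  $r1, $r2, $r3  regs=(0,0,14,10)
  step pc=2: bne  $r2, $r1, L9  cond=T  regs=(0,0,14,10)
  step pc=3: xori  $r2, $r2, 10  regs=(0,0,4,10)
  step pc=9: slti  $r2, $r1, 0  regs=(0,0,0,10)
  step pc=10: or   $r3, $r0, $r3  regs=(0,0,0,10)

6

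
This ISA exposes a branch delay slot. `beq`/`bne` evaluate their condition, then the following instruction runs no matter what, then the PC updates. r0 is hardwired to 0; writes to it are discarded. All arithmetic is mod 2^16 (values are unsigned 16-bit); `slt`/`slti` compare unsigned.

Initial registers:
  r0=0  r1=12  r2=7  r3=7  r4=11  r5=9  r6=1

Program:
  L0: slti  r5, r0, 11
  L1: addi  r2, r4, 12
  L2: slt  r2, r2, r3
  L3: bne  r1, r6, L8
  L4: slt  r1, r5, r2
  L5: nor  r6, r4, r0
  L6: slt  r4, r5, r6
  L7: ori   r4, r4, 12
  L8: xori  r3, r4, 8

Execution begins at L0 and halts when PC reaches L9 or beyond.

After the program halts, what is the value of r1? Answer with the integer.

PC=0  slti  r5, r0, 11       | r0=0 r1=12 r2=7 r3=7 r4=11 r5=1 r6=1
PC=1  addi  r2, r4, 12       | r0=0 r1=12 r2=23 r3=7 r4=11 r5=1 r6=1
PC=2  slt  r2, r2, r3        | r0=0 r1=12 r2=0 r3=7 r4=11 r5=1 r6=1
PC=3  bne  r1, r6, L8        | r0=0 r1=12 r2=0 r3=7 r4=11 r5=1 r6=1  [TAKEN]
PC=4  slt  r1, r5, r2        | r0=0 r1=0 r2=0 r3=7 r4=11 r5=1 r6=1
PC=8  xori  r3, r4, 8        | r0=0 r1=0 r2=0 r3=3 r4=11 r5=1 r6=1

0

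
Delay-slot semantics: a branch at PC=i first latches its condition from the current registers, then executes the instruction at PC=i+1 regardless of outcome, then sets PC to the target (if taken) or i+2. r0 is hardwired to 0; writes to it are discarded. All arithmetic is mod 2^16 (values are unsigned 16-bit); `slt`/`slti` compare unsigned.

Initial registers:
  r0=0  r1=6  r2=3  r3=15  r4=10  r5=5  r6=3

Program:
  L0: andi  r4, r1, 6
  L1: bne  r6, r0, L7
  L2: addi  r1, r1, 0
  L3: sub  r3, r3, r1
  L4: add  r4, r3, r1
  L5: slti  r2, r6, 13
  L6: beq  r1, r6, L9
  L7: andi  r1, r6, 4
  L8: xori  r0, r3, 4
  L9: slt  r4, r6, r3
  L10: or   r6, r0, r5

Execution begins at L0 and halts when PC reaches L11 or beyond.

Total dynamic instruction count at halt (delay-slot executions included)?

7

PC=0  andi  r4, r1, 6        | r0=0 r1=6 r2=3 r3=15 r4=6 r5=5 r6=3
PC=1  bne  r6, r0, L7        | r0=0 r1=6 r2=3 r3=15 r4=6 r5=5 r6=3  [TAKEN]
PC=2  addi  r1, r1, 0        | r0=0 r1=6 r2=3 r3=15 r4=6 r5=5 r6=3
PC=7  andi  r1, r6, 4        | r0=0 r1=0 r2=3 r3=15 r4=6 r5=5 r6=3
PC=8  xori  r0, r3, 4        | r0=0 r1=0 r2=3 r3=15 r4=6 r5=5 r6=3
PC=9  slt  r4, r6, r3        | r0=0 r1=0 r2=3 r3=15 r4=1 r5=5 r6=3
PC=10 or   r6, r0, r5        | r0=0 r1=0 r2=3 r3=15 r4=1 r5=5 r6=5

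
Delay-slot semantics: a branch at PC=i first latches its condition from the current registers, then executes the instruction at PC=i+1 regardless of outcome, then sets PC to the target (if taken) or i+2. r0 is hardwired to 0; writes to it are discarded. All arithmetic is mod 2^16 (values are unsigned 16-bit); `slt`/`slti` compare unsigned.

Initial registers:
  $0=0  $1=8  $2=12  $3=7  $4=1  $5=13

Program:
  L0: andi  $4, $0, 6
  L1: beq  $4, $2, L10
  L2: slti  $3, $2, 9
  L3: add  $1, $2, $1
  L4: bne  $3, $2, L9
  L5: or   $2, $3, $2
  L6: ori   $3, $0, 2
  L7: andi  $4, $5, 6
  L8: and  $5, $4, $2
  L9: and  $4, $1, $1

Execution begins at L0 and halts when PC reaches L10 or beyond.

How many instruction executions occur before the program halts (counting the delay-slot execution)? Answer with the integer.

  step pc=0: andi  $4, $0, 6  regs=(0,8,12,7,0,13)
  step pc=1: beq  $4, $2, L10  cond=F  regs=(0,8,12,7,0,13)
  step pc=2: slti  $3, $2, 9  regs=(0,8,12,0,0,13)
  step pc=3: add  $1, $2, $1  regs=(0,20,12,0,0,13)
  step pc=4: bne  $3, $2, L9  cond=T  regs=(0,20,12,0,0,13)
  step pc=5: or   $2, $3, $2  regs=(0,20,12,0,0,13)
  step pc=9: and  $4, $1, $1  regs=(0,20,12,0,20,13)

7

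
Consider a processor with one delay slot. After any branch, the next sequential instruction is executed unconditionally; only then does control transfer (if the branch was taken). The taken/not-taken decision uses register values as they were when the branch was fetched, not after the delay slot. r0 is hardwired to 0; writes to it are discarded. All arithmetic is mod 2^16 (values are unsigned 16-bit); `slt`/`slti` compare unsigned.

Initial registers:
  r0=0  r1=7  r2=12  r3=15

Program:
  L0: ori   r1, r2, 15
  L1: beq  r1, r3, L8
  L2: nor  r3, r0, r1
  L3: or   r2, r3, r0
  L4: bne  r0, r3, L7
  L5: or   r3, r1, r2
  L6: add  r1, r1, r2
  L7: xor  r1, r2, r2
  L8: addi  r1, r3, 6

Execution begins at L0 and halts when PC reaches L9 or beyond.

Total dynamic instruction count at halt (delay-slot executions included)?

4

  step pc=0: ori   r1, r2, 15  regs=(0,15,12,15)
  step pc=1: beq  r1, r3, L8  cond=T  regs=(0,15,12,15)
  step pc=2: nor  r3, r0, r1  regs=(0,15,12,65520)
  step pc=8: addi  r1, r3, 6  regs=(0,65526,12,65520)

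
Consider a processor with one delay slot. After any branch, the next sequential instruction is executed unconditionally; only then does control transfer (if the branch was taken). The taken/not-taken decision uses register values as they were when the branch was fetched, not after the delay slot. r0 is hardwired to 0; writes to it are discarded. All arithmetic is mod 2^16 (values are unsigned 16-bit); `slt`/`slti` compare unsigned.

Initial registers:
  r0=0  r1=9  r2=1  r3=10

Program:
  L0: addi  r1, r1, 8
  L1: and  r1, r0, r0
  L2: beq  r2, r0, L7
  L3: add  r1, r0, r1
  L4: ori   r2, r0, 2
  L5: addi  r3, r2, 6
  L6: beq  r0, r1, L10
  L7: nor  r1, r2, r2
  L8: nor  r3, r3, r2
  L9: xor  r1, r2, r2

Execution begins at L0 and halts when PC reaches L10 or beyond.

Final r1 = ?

65533

PC=0  addi  r1, r1, 8        | r0=0 r1=17 r2=1 r3=10
PC=1  and  r1, r0, r0        | r0=0 r1=0 r2=1 r3=10
PC=2  beq  r2, r0, L7        | r0=0 r1=0 r2=1 r3=10  [not taken]
PC=3  add  r1, r0, r1        | r0=0 r1=0 r2=1 r3=10
PC=4  ori   r2, r0, 2        | r0=0 r1=0 r2=2 r3=10
PC=5  addi  r3, r2, 6        | r0=0 r1=0 r2=2 r3=8
PC=6  beq  r0, r1, L10       | r0=0 r1=0 r2=2 r3=8  [TAKEN]
PC=7  nor  r1, r2, r2        | r0=0 r1=65533 r2=2 r3=8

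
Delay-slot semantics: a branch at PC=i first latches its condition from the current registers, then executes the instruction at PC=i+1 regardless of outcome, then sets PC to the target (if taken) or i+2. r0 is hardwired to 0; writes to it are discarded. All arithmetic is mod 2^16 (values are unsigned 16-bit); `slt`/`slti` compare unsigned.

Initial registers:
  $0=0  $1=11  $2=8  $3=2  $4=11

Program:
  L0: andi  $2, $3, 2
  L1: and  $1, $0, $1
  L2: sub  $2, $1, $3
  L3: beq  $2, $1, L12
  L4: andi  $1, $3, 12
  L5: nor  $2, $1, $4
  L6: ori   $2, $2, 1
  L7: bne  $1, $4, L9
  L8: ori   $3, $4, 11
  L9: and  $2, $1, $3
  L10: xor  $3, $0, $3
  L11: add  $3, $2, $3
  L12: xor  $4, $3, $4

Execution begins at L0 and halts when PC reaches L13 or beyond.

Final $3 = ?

PC=0  andi  $2, $3, 2        | $0=0 $1=11 $2=2 $3=2 $4=11
PC=1  and  $1, $0, $1        | $0=0 $1=0 $2=2 $3=2 $4=11
PC=2  sub  $2, $1, $3        | $0=0 $1=0 $2=65534 $3=2 $4=11
PC=3  beq  $2, $1, L12       | $0=0 $1=0 $2=65534 $3=2 $4=11  [not taken]
PC=4  andi  $1, $3, 12       | $0=0 $1=0 $2=65534 $3=2 $4=11
PC=5  nor  $2, $1, $4        | $0=0 $1=0 $2=65524 $3=2 $4=11
PC=6  ori   $2, $2, 1        | $0=0 $1=0 $2=65525 $3=2 $4=11
PC=7  bne  $1, $4, L9        | $0=0 $1=0 $2=65525 $3=2 $4=11  [TAKEN]
PC=8  ori   $3, $4, 11       | $0=0 $1=0 $2=65525 $3=11 $4=11
PC=9  and  $2, $1, $3        | $0=0 $1=0 $2=0 $3=11 $4=11
PC=10 xor  $3, $0, $3        | $0=0 $1=0 $2=0 $3=11 $4=11
PC=11 add  $3, $2, $3        | $0=0 $1=0 $2=0 $3=11 $4=11
PC=12 xor  $4, $3, $4        | $0=0 $1=0 $2=0 $3=11 $4=0

11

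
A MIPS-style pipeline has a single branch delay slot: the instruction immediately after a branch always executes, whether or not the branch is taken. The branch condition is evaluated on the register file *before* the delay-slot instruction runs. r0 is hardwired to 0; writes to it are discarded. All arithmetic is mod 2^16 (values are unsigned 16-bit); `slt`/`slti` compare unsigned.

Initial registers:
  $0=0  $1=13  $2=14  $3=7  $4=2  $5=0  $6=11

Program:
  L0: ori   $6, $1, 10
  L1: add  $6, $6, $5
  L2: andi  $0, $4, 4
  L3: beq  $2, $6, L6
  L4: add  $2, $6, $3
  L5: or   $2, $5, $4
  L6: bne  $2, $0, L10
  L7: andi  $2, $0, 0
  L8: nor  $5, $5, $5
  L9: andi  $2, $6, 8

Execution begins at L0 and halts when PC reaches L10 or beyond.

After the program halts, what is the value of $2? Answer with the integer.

#0 ori   $6, $1, 10 ; 0/13/14/7/2/0/15
#1 add  $6, $6, $5 ; 0/13/14/7/2/0/15
#2 andi  $0, $4, 4 ; 0/13/14/7/2/0/15
#3 beq  $2, $6, L6 ; 0/13/14/7/2/0/15 ; →fallthru
#4 add  $2, $6, $3 ; 0/13/22/7/2/0/15
#5 or   $2, $5, $4 ; 0/13/2/7/2/0/15
#6 bne  $2, $0, L10 ; 0/13/2/7/2/0/15 ; →target
#7 andi  $2, $0, 0 ; 0/13/0/7/2/0/15

0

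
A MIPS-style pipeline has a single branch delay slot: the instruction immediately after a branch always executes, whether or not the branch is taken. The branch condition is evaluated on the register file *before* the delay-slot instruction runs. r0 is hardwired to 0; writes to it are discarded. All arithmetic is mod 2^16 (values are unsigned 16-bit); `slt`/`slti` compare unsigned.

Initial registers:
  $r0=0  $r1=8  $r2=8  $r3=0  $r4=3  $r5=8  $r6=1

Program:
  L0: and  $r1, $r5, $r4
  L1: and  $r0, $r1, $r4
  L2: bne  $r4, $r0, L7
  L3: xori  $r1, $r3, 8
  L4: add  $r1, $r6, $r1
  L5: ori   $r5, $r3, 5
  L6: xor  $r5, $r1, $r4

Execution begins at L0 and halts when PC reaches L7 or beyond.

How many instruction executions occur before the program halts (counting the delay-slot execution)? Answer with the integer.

4

PC=0  and  $r1, $r5, $r4     | $r0=0 $r1=0 $r2=8 $r3=0 $r4=3 $r5=8 $r6=1
PC=1  and  $r0, $r1, $r4     | $r0=0 $r1=0 $r2=8 $r3=0 $r4=3 $r5=8 $r6=1
PC=2  bne  $r4, $r0, L7      | $r0=0 $r1=0 $r2=8 $r3=0 $r4=3 $r5=8 $r6=1  [TAKEN]
PC=3  xori  $r1, $r3, 8      | $r0=0 $r1=8 $r2=8 $r3=0 $r4=3 $r5=8 $r6=1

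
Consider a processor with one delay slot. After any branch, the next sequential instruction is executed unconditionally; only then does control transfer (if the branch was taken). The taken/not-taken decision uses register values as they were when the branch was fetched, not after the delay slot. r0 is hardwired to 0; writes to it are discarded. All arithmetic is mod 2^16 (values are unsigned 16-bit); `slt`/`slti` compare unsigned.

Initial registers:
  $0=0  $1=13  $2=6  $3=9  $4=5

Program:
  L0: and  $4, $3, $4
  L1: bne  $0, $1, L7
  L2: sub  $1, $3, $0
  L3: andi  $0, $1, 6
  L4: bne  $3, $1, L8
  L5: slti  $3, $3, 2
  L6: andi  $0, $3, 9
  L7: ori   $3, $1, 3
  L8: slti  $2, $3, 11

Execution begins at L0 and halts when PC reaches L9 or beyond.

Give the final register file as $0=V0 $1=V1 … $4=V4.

#0 and  $4, $3, $4 ; 0/13/6/9/1
#1 bne  $0, $1, L7 ; 0/13/6/9/1 ; →target
#2 sub  $1, $3, $0 ; 0/9/6/9/1
#7 ori   $3, $1, 3 ; 0/9/6/11/1
#8 slti  $2, $3, 11 ; 0/9/0/11/1

$0=0 $1=9 $2=0 $3=11 $4=1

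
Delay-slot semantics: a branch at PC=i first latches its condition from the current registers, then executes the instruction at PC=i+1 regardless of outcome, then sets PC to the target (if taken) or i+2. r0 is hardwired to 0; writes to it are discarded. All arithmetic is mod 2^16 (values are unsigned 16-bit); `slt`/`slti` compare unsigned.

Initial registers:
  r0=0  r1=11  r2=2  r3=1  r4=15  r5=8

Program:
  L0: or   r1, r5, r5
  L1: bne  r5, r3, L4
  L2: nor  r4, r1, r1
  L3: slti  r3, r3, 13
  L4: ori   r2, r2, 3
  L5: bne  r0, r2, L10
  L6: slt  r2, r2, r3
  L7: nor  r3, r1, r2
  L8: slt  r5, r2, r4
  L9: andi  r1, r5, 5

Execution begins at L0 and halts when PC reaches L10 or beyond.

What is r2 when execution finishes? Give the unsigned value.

0

  step pc=0: or   r1, r5, r5  regs=(0,8,2,1,15,8)
  step pc=1: bne  r5, r3, L4  cond=T  regs=(0,8,2,1,15,8)
  step pc=2: nor  r4, r1, r1  regs=(0,8,2,1,65527,8)
  step pc=4: ori   r2, r2, 3  regs=(0,8,3,1,65527,8)
  step pc=5: bne  r0, r2, L10  cond=T  regs=(0,8,3,1,65527,8)
  step pc=6: slt  r2, r2, r3  regs=(0,8,0,1,65527,8)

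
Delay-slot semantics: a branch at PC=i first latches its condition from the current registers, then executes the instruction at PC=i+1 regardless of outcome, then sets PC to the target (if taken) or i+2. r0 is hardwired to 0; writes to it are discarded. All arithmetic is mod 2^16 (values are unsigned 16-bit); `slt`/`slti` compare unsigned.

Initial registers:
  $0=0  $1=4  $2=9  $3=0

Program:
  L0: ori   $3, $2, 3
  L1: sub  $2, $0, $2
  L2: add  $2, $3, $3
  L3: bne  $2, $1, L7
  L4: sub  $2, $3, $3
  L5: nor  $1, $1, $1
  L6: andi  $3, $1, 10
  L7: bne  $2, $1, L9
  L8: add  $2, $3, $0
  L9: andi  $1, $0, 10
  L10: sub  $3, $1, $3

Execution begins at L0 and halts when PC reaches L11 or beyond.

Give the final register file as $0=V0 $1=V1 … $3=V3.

$0=0 $1=0 $2=11 $3=65525

PC=0  ori   $3, $2, 3        | $0=0 $1=4 $2=9 $3=11
PC=1  sub  $2, $0, $2        | $0=0 $1=4 $2=65527 $3=11
PC=2  add  $2, $3, $3        | $0=0 $1=4 $2=22 $3=11
PC=3  bne  $2, $1, L7        | $0=0 $1=4 $2=22 $3=11  [TAKEN]
PC=4  sub  $2, $3, $3        | $0=0 $1=4 $2=0 $3=11
PC=7  bne  $2, $1, L9        | $0=0 $1=4 $2=0 $3=11  [TAKEN]
PC=8  add  $2, $3, $0        | $0=0 $1=4 $2=11 $3=11
PC=9  andi  $1, $0, 10       | $0=0 $1=0 $2=11 $3=11
PC=10 sub  $3, $1, $3        | $0=0 $1=0 $2=11 $3=65525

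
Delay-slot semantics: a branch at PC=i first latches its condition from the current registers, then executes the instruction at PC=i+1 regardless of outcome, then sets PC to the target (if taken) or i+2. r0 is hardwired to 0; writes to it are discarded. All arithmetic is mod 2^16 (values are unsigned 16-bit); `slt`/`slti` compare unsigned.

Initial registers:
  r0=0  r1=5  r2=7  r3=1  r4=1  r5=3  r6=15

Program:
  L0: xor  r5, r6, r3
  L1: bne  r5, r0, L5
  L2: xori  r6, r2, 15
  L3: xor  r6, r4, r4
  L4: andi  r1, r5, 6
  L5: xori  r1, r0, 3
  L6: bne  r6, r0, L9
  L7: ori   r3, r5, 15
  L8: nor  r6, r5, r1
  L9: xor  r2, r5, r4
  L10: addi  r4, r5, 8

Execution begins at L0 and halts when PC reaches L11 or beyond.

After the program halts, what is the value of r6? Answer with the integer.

8

PC=0  xor  r5, r6, r3        | r0=0 r1=5 r2=7 r3=1 r4=1 r5=14 r6=15
PC=1  bne  r5, r0, L5        | r0=0 r1=5 r2=7 r3=1 r4=1 r5=14 r6=15  [TAKEN]
PC=2  xori  r6, r2, 15       | r0=0 r1=5 r2=7 r3=1 r4=1 r5=14 r6=8
PC=5  xori  r1, r0, 3        | r0=0 r1=3 r2=7 r3=1 r4=1 r5=14 r6=8
PC=6  bne  r6, r0, L9        | r0=0 r1=3 r2=7 r3=1 r4=1 r5=14 r6=8  [TAKEN]
PC=7  ori   r3, r5, 15       | r0=0 r1=3 r2=7 r3=15 r4=1 r5=14 r6=8
PC=9  xor  r2, r5, r4        | r0=0 r1=3 r2=15 r3=15 r4=1 r5=14 r6=8
PC=10 addi  r4, r5, 8        | r0=0 r1=3 r2=15 r3=15 r4=22 r5=14 r6=8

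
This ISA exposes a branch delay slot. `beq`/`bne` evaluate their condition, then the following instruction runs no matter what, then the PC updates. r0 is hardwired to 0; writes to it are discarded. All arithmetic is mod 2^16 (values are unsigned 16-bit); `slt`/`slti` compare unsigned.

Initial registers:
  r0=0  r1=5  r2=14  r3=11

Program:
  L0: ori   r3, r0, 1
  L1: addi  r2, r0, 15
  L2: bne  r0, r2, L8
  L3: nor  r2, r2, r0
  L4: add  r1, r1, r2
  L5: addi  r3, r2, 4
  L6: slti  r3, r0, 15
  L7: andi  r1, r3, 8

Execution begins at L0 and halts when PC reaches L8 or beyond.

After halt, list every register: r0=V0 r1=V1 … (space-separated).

r0=0 r1=5 r2=65520 r3=1

PC=0  ori   r3, r0, 1        | r0=0 r1=5 r2=14 r3=1
PC=1  addi  r2, r0, 15       | r0=0 r1=5 r2=15 r3=1
PC=2  bne  r0, r2, L8        | r0=0 r1=5 r2=15 r3=1  [TAKEN]
PC=3  nor  r2, r2, r0        | r0=0 r1=5 r2=65520 r3=1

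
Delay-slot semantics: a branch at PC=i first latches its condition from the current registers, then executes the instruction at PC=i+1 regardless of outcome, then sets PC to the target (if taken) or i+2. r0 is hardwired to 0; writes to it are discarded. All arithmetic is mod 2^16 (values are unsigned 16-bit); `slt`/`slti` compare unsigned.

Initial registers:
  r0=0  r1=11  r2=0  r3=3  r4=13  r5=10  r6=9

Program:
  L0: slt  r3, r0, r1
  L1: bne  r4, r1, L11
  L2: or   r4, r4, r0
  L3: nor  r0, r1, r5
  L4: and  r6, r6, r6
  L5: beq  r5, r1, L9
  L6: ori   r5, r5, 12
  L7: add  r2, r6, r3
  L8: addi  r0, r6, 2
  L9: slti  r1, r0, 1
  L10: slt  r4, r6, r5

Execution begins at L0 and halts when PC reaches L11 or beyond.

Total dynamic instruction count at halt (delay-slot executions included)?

[0] slt  r3, r0, r1  →  {r0:0, r1:11, r2:0, r3:1, r4:13, r5:10, r6:9}
[1] bne  r4, r1, L11  →  {r0:0, r1:11, r2:0, r3:1, r4:13, r5:10, r6:9}  ⟨branch taken⟩
[2] or   r4, r4, r0  →  {r0:0, r1:11, r2:0, r3:1, r4:13, r5:10, r6:9}

3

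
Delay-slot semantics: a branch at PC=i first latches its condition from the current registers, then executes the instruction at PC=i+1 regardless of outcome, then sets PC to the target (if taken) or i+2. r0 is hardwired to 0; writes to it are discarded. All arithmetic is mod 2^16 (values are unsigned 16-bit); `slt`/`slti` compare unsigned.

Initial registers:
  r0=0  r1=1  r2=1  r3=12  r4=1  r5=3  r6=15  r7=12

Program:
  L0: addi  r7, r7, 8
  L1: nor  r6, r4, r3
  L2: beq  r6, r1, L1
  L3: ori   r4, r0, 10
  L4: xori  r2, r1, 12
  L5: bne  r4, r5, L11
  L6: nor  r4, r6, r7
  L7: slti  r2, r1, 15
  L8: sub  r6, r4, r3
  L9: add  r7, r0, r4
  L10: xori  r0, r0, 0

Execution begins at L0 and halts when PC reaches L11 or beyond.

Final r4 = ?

[0] addi  r7, r7, 8  →  {r0:0, r1:1, r2:1, r3:12, r4:1, r5:3, r6:15, r7:20}
[1] nor  r6, r4, r3  →  {r0:0, r1:1, r2:1, r3:12, r4:1, r5:3, r6:65522, r7:20}
[2] beq  r6, r1, L1  →  {r0:0, r1:1, r2:1, r3:12, r4:1, r5:3, r6:65522, r7:20}  ⟨branch fallthrough⟩
[3] ori   r4, r0, 10  →  {r0:0, r1:1, r2:1, r3:12, r4:10, r5:3, r6:65522, r7:20}
[4] xori  r2, r1, 12  →  {r0:0, r1:1, r2:13, r3:12, r4:10, r5:3, r6:65522, r7:20}
[5] bne  r4, r5, L11  →  {r0:0, r1:1, r2:13, r3:12, r4:10, r5:3, r6:65522, r7:20}  ⟨branch taken⟩
[6] nor  r4, r6, r7  →  {r0:0, r1:1, r2:13, r3:12, r4:9, r5:3, r6:65522, r7:20}

9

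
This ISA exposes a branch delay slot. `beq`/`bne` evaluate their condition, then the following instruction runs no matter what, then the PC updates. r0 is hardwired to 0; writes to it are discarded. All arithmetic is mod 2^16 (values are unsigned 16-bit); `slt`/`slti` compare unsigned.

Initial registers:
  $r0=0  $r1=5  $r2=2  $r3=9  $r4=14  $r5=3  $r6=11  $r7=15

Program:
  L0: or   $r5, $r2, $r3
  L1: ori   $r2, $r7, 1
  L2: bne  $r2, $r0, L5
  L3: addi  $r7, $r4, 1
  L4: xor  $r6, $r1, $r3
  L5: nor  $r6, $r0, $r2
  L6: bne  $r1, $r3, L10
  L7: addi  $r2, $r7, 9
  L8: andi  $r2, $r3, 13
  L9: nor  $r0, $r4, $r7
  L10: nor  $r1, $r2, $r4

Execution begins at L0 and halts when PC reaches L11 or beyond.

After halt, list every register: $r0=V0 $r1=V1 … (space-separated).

#0 or   $r5, $r2, $r3 ; 0/5/2/9/14/11/11/15
#1 ori   $r2, $r7, 1 ; 0/5/15/9/14/11/11/15
#2 bne  $r2, $r0, L5 ; 0/5/15/9/14/11/11/15 ; →target
#3 addi  $r7, $r4, 1 ; 0/5/15/9/14/11/11/15
#5 nor  $r6, $r0, $r2 ; 0/5/15/9/14/11/65520/15
#6 bne  $r1, $r3, L10 ; 0/5/15/9/14/11/65520/15 ; →target
#7 addi  $r2, $r7, 9 ; 0/5/24/9/14/11/65520/15
#10 nor  $r1, $r2, $r4 ; 0/65505/24/9/14/11/65520/15

$r0=0 $r1=65505 $r2=24 $r3=9 $r4=14 $r5=11 $r6=65520 $r7=15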